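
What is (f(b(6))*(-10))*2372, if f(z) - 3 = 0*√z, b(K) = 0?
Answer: -71160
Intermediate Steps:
f(z) = 3 (f(z) = 3 + 0*√z = 3 + 0 = 3)
(f(b(6))*(-10))*2372 = (3*(-10))*2372 = -30*2372 = -71160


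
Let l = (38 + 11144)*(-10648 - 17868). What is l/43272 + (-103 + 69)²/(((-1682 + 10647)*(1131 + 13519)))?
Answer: -2617435746924973/355201592625 ≈ -7368.9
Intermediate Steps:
l = -318865912 (l = 11182*(-28516) = -318865912)
l/43272 + (-103 + 69)²/(((-1682 + 10647)*(1131 + 13519))) = -318865912/43272 + (-103 + 69)²/(((-1682 + 10647)*(1131 + 13519))) = -318865912*1/43272 + (-34)²/((8965*14650)) = -39858239/5409 + 1156/131337250 = -39858239/5409 + 1156*(1/131337250) = -39858239/5409 + 578/65668625 = -2617435746924973/355201592625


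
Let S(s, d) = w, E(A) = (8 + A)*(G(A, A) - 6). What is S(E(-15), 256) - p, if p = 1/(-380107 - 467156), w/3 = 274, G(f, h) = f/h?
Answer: 696450187/847263 ≈ 822.00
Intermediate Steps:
E(A) = -40 - 5*A (E(A) = (8 + A)*(A/A - 6) = (8 + A)*(1 - 6) = (8 + A)*(-5) = -40 - 5*A)
w = 822 (w = 3*274 = 822)
S(s, d) = 822
p = -1/847263 (p = 1/(-847263) = -1/847263 ≈ -1.1803e-6)
S(E(-15), 256) - p = 822 - 1*(-1/847263) = 822 + 1/847263 = 696450187/847263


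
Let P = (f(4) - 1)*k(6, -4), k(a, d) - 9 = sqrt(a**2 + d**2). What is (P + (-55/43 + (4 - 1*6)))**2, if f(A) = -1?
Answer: 1221817/1849 + 7320*sqrt(13)/43 ≈ 1274.6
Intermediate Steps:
k(a, d) = 9 + sqrt(a**2 + d**2)
P = -18 - 4*sqrt(13) (P = (-1 - 1)*(9 + sqrt(6**2 + (-4)**2)) = -2*(9 + sqrt(36 + 16)) = -2*(9 + sqrt(52)) = -2*(9 + 2*sqrt(13)) = -18 - 4*sqrt(13) ≈ -32.422)
(P + (-55/43 + (4 - 1*6)))**2 = ((-18 - 4*sqrt(13)) + (-55/43 + (4 - 1*6)))**2 = ((-18 - 4*sqrt(13)) + (-55*1/43 + (4 - 6)))**2 = ((-18 - 4*sqrt(13)) + (-55/43 - 2))**2 = ((-18 - 4*sqrt(13)) - 141/43)**2 = (-915/43 - 4*sqrt(13))**2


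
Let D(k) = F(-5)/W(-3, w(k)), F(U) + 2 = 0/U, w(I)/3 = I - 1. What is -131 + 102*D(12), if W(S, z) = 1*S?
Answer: -63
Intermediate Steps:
w(I) = -3 + 3*I (w(I) = 3*(I - 1) = 3*(-1 + I) = -3 + 3*I)
W(S, z) = S
F(U) = -2 (F(U) = -2 + 0/U = -2 + 0 = -2)
D(k) = ⅔ (D(k) = -2/(-3) = -2*(-⅓) = ⅔)
-131 + 102*D(12) = -131 + 102*(⅔) = -131 + 68 = -63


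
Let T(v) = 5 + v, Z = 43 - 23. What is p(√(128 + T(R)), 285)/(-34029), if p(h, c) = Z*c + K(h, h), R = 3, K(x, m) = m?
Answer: -100/597 - 2*√34/34029 ≈ -0.16785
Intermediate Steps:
Z = 20
p(h, c) = h + 20*c (p(h, c) = 20*c + h = h + 20*c)
p(√(128 + T(R)), 285)/(-34029) = (√(128 + (5 + 3)) + 20*285)/(-34029) = (√(128 + 8) + 5700)*(-1/34029) = (√136 + 5700)*(-1/34029) = (2*√34 + 5700)*(-1/34029) = (5700 + 2*√34)*(-1/34029) = -100/597 - 2*√34/34029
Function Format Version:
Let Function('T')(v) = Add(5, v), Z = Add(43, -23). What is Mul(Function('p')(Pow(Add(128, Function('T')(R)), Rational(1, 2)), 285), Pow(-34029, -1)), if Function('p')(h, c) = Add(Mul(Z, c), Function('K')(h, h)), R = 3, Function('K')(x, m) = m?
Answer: Add(Rational(-100, 597), Mul(Rational(-2, 34029), Pow(34, Rational(1, 2)))) ≈ -0.16785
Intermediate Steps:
Z = 20
Function('p')(h, c) = Add(h, Mul(20, c)) (Function('p')(h, c) = Add(Mul(20, c), h) = Add(h, Mul(20, c)))
Mul(Function('p')(Pow(Add(128, Function('T')(R)), Rational(1, 2)), 285), Pow(-34029, -1)) = Mul(Add(Pow(Add(128, Add(5, 3)), Rational(1, 2)), Mul(20, 285)), Pow(-34029, -1)) = Mul(Add(Pow(Add(128, 8), Rational(1, 2)), 5700), Rational(-1, 34029)) = Mul(Add(Pow(136, Rational(1, 2)), 5700), Rational(-1, 34029)) = Mul(Add(Mul(2, Pow(34, Rational(1, 2))), 5700), Rational(-1, 34029)) = Mul(Add(5700, Mul(2, Pow(34, Rational(1, 2)))), Rational(-1, 34029)) = Add(Rational(-100, 597), Mul(Rational(-2, 34029), Pow(34, Rational(1, 2))))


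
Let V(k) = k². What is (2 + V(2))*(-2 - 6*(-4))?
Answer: 132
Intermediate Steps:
(2 + V(2))*(-2 - 6*(-4)) = (2 + 2²)*(-2 - 6*(-4)) = (2 + 4)*(-2 + 24) = 6*22 = 132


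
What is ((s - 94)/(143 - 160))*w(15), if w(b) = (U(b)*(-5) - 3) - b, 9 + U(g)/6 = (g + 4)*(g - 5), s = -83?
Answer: -964296/17 ≈ -56723.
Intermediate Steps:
U(g) = -54 + 6*(-5 + g)*(4 + g) (U(g) = -54 + 6*((g + 4)*(g - 5)) = -54 + 6*((4 + g)*(-5 + g)) = -54 + 6*((-5 + g)*(4 + g)) = -54 + 6*(-5 + g)*(4 + g))
w(b) = 867 - 30*b² + 29*b (w(b) = ((-174 - 6*b + 6*b²)*(-5) - 3) - b = ((870 - 30*b² + 30*b) - 3) - b = (867 - 30*b² + 30*b) - b = 867 - 30*b² + 29*b)
((s - 94)/(143 - 160))*w(15) = ((-83 - 94)/(143 - 160))*(867 - 30*15² + 29*15) = (-177/(-17))*(867 - 30*225 + 435) = (-177*(-1/17))*(867 - 6750 + 435) = (177/17)*(-5448) = -964296/17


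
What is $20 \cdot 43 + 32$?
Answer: $892$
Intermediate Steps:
$20 \cdot 43 + 32 = 860 + 32 = 892$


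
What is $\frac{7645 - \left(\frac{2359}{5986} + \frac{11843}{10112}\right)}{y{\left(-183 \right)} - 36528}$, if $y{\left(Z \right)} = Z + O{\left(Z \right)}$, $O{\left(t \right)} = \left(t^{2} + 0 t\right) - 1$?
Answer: $- \frac{231330203117}{97544791168} \approx -2.3715$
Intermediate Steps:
$O{\left(t \right)} = -1 + t^{2}$ ($O{\left(t \right)} = \left(t^{2} + 0\right) - 1 = t^{2} - 1 = -1 + t^{2}$)
$y{\left(Z \right)} = -1 + Z + Z^{2}$ ($y{\left(Z \right)} = Z + \left(-1 + Z^{2}\right) = -1 + Z + Z^{2}$)
$\frac{7645 - \left(\frac{2359}{5986} + \frac{11843}{10112}\right)}{y{\left(-183 \right)} - 36528} = \frac{7645 - \left(\frac{2359}{5986} + \frac{11843}{10112}\right)}{\left(-1 - 183 + \left(-183\right)^{2}\right) - 36528} = \frac{7645 - \frac{47373203}{30265216}}{\left(-1 - 183 + 33489\right) - 36528} = \frac{7645 - \frac{47373203}{30265216}}{33305 - 36528} = \frac{7645 - \frac{47373203}{30265216}}{-3223} = \frac{231330203117}{30265216} \left(- \frac{1}{3223}\right) = - \frac{231330203117}{97544791168}$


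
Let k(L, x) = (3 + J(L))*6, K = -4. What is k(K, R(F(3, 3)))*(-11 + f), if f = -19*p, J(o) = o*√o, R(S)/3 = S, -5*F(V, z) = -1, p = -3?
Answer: 828 - 2208*I ≈ 828.0 - 2208.0*I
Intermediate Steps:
F(V, z) = ⅕ (F(V, z) = -⅕*(-1) = ⅕)
R(S) = 3*S
J(o) = o^(3/2)
f = 57 (f = -19*(-3) = 57)
k(L, x) = 18 + 6*L^(3/2) (k(L, x) = (3 + L^(3/2))*6 = 18 + 6*L^(3/2))
k(K, R(F(3, 3)))*(-11 + f) = (18 + 6*(-4)^(3/2))*(-11 + 57) = (18 + 6*(-8*I))*46 = (18 - 48*I)*46 = 828 - 2208*I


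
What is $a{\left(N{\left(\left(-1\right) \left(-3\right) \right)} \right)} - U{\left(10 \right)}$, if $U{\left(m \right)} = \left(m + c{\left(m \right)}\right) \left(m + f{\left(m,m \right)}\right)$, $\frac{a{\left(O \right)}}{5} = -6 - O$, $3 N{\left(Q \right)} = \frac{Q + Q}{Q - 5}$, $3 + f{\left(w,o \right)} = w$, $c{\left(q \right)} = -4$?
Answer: $-127$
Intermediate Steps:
$f{\left(w,o \right)} = -3 + w$
$N{\left(Q \right)} = \frac{2 Q}{3 \left(-5 + Q\right)}$ ($N{\left(Q \right)} = \frac{\left(Q + Q\right) \frac{1}{Q - 5}}{3} = \frac{2 Q \frac{1}{-5 + Q}}{3} = \frac{2 Q}{3 \left(-5 + Q\right)}$)
$a{\left(O \right)} = -30 - 5 O$ ($a{\left(O \right)} = 5 \left(-6 - O\right) = -30 - 5 O$)
$U{\left(m \right)} = \left(-4 + m\right) \left(-3 + 2 m\right)$ ($U{\left(m \right)} = \left(m - 4\right) \left(m + \left(-3 + m\right)\right) = \left(-4 + m\right) \left(-3 + 2 m\right)$)
$a{\left(N{\left(\left(-1\right) \left(-3\right) \right)} \right)} - U{\left(10 \right)} = \left(-30 - 5 \frac{2 \left(\left(-1\right) \left(-3\right)\right)}{3 \left(-5 - -3\right)}\right) - \left(12 - 110 + 2 \cdot 10^{2}\right) = \left(-30 - 5 \cdot \frac{2}{3} \cdot 3 \frac{1}{-5 + 3}\right) - \left(12 - 110 + 2 \cdot 100\right) = \left(-30 - 5 \cdot \frac{2}{3} \cdot 3 \frac{1}{-2}\right) - \left(12 - 110 + 200\right) = \left(-30 - 5 \cdot \frac{2}{3} \cdot 3 \left(- \frac{1}{2}\right)\right) - 102 = \left(-30 - -5\right) - 102 = \left(-30 + 5\right) - 102 = -25 - 102 = -127$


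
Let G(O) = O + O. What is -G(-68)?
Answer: 136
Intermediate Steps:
G(O) = 2*O
-G(-68) = -2*(-68) = -1*(-136) = 136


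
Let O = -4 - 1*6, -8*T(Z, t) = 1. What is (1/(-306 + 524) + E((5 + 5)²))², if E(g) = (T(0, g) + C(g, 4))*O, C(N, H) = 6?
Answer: 656025769/190096 ≈ 3451.0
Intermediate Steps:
T(Z, t) = -⅛ (T(Z, t) = -⅛*1 = -⅛)
O = -10 (O = -4 - 6 = -10)
E(g) = -235/4 (E(g) = (-⅛ + 6)*(-10) = (47/8)*(-10) = -235/4)
(1/(-306 + 524) + E((5 + 5)²))² = (1/(-306 + 524) - 235/4)² = (1/218 - 235/4)² = (-25613/436)² = 656025769/190096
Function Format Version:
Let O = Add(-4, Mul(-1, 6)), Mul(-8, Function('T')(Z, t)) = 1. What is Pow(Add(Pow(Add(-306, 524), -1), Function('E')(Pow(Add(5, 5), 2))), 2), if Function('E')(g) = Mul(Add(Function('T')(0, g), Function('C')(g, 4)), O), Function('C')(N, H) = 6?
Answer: Rational(656025769, 190096) ≈ 3451.0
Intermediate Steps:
Function('T')(Z, t) = Rational(-1, 8) (Function('T')(Z, t) = Mul(Rational(-1, 8), 1) = Rational(-1, 8))
O = -10 (O = Add(-4, -6) = -10)
Function('E')(g) = Rational(-235, 4) (Function('E')(g) = Mul(Add(Rational(-1, 8), 6), -10) = Mul(Rational(47, 8), -10) = Rational(-235, 4))
Pow(Add(Pow(Add(-306, 524), -1), Function('E')(Pow(Add(5, 5), 2))), 2) = Pow(Add(Pow(Add(-306, 524), -1), Rational(-235, 4)), 2) = Pow(Add(Pow(218, -1), Rational(-235, 4)), 2) = Pow(Add(Rational(1, 218), Rational(-235, 4)), 2) = Pow(Rational(-25613, 436), 2) = Rational(656025769, 190096)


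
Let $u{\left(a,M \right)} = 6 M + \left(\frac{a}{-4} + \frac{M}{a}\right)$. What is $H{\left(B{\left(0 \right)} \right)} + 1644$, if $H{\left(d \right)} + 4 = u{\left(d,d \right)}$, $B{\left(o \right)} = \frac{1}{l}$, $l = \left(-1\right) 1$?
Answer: $\frac{6541}{4} \approx 1635.3$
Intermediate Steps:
$l = -1$
$B{\left(o \right)} = -1$ ($B{\left(o \right)} = \frac{1}{-1} = -1$)
$u{\left(a,M \right)} = 6 M - \frac{a}{4} + \frac{M}{a}$ ($u{\left(a,M \right)} = 6 M + \left(a \left(- \frac{1}{4}\right) + \frac{M}{a}\right) = 6 M + \left(- \frac{a}{4} + \frac{M}{a}\right) = 6 M - \frac{a}{4} + \frac{M}{a}$)
$H{\left(d \right)} = -3 + \frac{23 d}{4}$ ($H{\left(d \right)} = -4 + \left(6 d - \frac{d}{4} + \frac{d}{d}\right) = -4 + \left(6 d - \frac{d}{4} + 1\right) = -4 + \left(1 + \frac{23 d}{4}\right) = -3 + \frac{23 d}{4}$)
$H{\left(B{\left(0 \right)} \right)} + 1644 = \left(-3 + \frac{23}{4} \left(-1\right)\right) + 1644 = \left(-3 - \frac{23}{4}\right) + 1644 = - \frac{35}{4} + 1644 = \frac{6541}{4}$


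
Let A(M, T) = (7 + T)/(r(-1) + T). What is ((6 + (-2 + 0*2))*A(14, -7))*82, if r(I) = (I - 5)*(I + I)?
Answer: 0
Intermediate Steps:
r(I) = 2*I*(-5 + I) (r(I) = (-5 + I)*(2*I) = 2*I*(-5 + I))
A(M, T) = (7 + T)/(12 + T) (A(M, T) = (7 + T)/(2*(-1)*(-5 - 1) + T) = (7 + T)/(2*(-1)*(-6) + T) = (7 + T)/(12 + T))
((6 + (-2 + 0*2))*A(14, -7))*82 = ((6 + (-2 + 0*2))*((7 - 7)/(12 - 7)))*82 = ((6 + (-2 + 0))*(0/5))*82 = ((6 - 2)*((⅕)*0))*82 = (4*0)*82 = 0*82 = 0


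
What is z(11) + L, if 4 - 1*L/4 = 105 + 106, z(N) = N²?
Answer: -707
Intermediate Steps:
L = -828 (L = 16 - 4*(105 + 106) = 16 - 4*211 = 16 - 844 = -828)
z(11) + L = 11² - 828 = 121 - 828 = -707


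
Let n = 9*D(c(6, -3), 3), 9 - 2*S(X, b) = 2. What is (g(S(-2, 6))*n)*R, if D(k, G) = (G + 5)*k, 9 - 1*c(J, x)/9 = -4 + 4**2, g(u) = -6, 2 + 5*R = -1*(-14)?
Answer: 139968/5 ≈ 27994.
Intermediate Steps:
S(X, b) = 7/2 (S(X, b) = 9/2 - 1/2*2 = 9/2 - 1 = 7/2)
R = 12/5 (R = -2/5 + (-1*(-14))/5 = -2/5 + (1/5)*14 = -2/5 + 14/5 = 12/5 ≈ 2.4000)
c(J, x) = -27 (c(J, x) = 81 - 9*(-4 + 4**2) = 81 - 9*(-4 + 16) = 81 - 9*12 = 81 - 108 = -27)
D(k, G) = k*(5 + G) (D(k, G) = (5 + G)*k = k*(5 + G))
n = -1944 (n = 9*(-27*(5 + 3)) = 9*(-27*8) = 9*(-216) = -1944)
(g(S(-2, 6))*n)*R = -6*(-1944)*(12/5) = 11664*(12/5) = 139968/5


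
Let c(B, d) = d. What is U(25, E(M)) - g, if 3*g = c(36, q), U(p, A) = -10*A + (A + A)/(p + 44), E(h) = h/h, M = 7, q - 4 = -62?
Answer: 646/69 ≈ 9.3623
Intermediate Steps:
q = -58 (q = 4 - 62 = -58)
E(h) = 1
U(p, A) = -10*A + 2*A/(44 + p) (U(p, A) = -10*A + (2*A)/(44 + p) = -10*A + 2*A/(44 + p))
g = -58/3 (g = (⅓)*(-58) = -58/3 ≈ -19.333)
U(25, E(M)) - g = -2*1*(219 + 5*25)/(44 + 25) - 1*(-58/3) = -2*1*(219 + 125)/69 + 58/3 = -2*1*1/69*344 + 58/3 = -688/69 + 58/3 = 646/69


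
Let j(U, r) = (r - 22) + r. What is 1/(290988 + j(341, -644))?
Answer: 1/289678 ≈ 3.4521e-6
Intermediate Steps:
j(U, r) = -22 + 2*r (j(U, r) = (-22 + r) + r = -22 + 2*r)
1/(290988 + j(341, -644)) = 1/(290988 + (-22 + 2*(-644))) = 1/(290988 + (-22 - 1288)) = 1/(290988 - 1310) = 1/289678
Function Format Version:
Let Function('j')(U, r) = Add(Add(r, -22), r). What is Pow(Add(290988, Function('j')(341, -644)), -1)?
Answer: Rational(1, 289678) ≈ 3.4521e-6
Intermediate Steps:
Function('j')(U, r) = Add(-22, Mul(2, r)) (Function('j')(U, r) = Add(Add(-22, r), r) = Add(-22, Mul(2, r)))
Pow(Add(290988, Function('j')(341, -644)), -1) = Pow(Add(290988, Add(-22, Mul(2, -644))), -1) = Pow(Add(290988, Add(-22, -1288)), -1) = Pow(Add(290988, -1310), -1) = Pow(289678, -1) = Rational(1, 289678)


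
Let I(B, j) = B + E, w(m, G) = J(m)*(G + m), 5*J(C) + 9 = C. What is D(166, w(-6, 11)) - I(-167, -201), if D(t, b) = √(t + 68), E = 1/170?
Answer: 28389/170 + 3*√26 ≈ 182.29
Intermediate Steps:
J(C) = -9/5 + C/5
E = 1/170 ≈ 0.0058824
w(m, G) = (-9/5 + m/5)*(G + m)
D(t, b) = √(68 + t)
I(B, j) = 1/170 + B (I(B, j) = B + 1/170 = 1/170 + B)
D(166, w(-6, 11)) - I(-167, -201) = √(68 + 166) - (1/170 - 167) = √234 - 1*(-28389/170) = 3*√26 + 28389/170 = 28389/170 + 3*√26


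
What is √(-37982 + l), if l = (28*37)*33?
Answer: I*√3794 ≈ 61.595*I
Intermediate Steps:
l = 34188 (l = 1036*33 = 34188)
√(-37982 + l) = √(-37982 + 34188) = √(-3794) = I*√3794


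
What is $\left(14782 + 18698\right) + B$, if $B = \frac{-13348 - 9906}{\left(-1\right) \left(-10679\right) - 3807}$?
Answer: $\frac{115025653}{3436} \approx 33477.0$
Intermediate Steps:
$B = - \frac{11627}{3436}$ ($B = - \frac{23254}{10679 - 3807} = - \frac{23254}{6872} = \left(-23254\right) \frac{1}{6872} = - \frac{11627}{3436} \approx -3.3839$)
$\left(14782 + 18698\right) + B = \left(14782 + 18698\right) - \frac{11627}{3436} = 33480 - \frac{11627}{3436} = \frac{115025653}{3436}$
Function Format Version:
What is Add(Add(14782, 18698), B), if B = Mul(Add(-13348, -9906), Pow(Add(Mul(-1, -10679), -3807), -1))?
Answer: Rational(115025653, 3436) ≈ 33477.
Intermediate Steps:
B = Rational(-11627, 3436) (B = Mul(-23254, Pow(Add(10679, -3807), -1)) = Mul(-23254, Pow(6872, -1)) = Mul(-23254, Rational(1, 6872)) = Rational(-11627, 3436) ≈ -3.3839)
Add(Add(14782, 18698), B) = Add(Add(14782, 18698), Rational(-11627, 3436)) = Add(33480, Rational(-11627, 3436)) = Rational(115025653, 3436)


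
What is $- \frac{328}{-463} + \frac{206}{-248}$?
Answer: $- \frac{7017}{57412} \approx -0.12222$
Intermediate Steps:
$- \frac{328}{-463} + \frac{206}{-248} = \left(-328\right) \left(- \frac{1}{463}\right) + 206 \left(- \frac{1}{248}\right) = \frac{328}{463} - \frac{103}{124} = - \frac{7017}{57412}$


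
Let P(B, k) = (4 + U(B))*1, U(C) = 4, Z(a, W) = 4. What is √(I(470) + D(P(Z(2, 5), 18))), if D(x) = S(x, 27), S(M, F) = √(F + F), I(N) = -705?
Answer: √(-705 + 3*√6) ≈ 26.413*I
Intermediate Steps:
S(M, F) = √2*√F (S(M, F) = √(2*F) = √2*√F)
P(B, k) = 8 (P(B, k) = (4 + 4)*1 = 8*1 = 8)
D(x) = 3*√6 (D(x) = √2*√27 = √2*(3*√3) = 3*√6)
√(I(470) + D(P(Z(2, 5), 18))) = √(-705 + 3*√6)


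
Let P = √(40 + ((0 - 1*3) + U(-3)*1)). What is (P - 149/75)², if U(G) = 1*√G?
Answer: (-149 + 75*√(37 + I*√3))²/5625 ≈ 16.771 + 1.1665*I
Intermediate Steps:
U(G) = √G
P = √(37 + I*√3) (P = √(40 + ((0 - 1*3) + √(-3)*1)) = √(40 + ((0 - 3) + (I*√3)*1)) = √(40 + (-3 + I*√3)) = √(37 + I*√3) ≈ 6.0844 + 0.14233*I)
(P - 149/75)² = (√(37 + I*√3) - 149/75)² = (-149/75 + √(37 + I*√3))²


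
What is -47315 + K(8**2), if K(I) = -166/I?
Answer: -1514163/32 ≈ -47318.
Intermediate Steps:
-47315 + K(8**2) = -47315 - 166/(8**2) = -47315 - 166/64 = -47315 - 166*1/64 = -47315 - 83/32 = -1514163/32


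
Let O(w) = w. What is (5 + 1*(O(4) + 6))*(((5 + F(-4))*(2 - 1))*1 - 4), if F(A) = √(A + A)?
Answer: 15 + 30*I*√2 ≈ 15.0 + 42.426*I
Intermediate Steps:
F(A) = √2*√A (F(A) = √(2*A) = √2*√A)
(5 + 1*(O(4) + 6))*(((5 + F(-4))*(2 - 1))*1 - 4) = (5 + 1*(4 + 6))*(((5 + √2*√(-4))*(2 - 1))*1 - 4) = (5 + 1*10)*(((5 + √2*(2*I))*1)*1 - 4) = (5 + 10)*(((5 + 2*I*√2)*1)*1 - 4) = 15*((5 + 2*I*√2)*1 - 4) = 15*((5 + 2*I*√2) - 4) = 15*(1 + 2*I*√2) = 15 + 30*I*√2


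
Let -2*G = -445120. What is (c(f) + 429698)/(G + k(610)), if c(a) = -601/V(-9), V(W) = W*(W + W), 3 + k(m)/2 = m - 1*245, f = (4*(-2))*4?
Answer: 69610475/36172008 ≈ 1.9244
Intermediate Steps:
f = -32 (f = -8*4 = -32)
G = 222560 (G = -½*(-445120) = 222560)
k(m) = -496 + 2*m (k(m) = -6 + 2*(m - 1*245) = -6 + 2*(m - 245) = -6 + 2*(-245 + m) = -6 + (-490 + 2*m) = -496 + 2*m)
V(W) = 2*W² (V(W) = W*(2*W) = 2*W²)
c(a) = -601/162 (c(a) = -601/(2*(-9)²) = -601/(2*81) = -601/162)
(c(f) + 429698)/(G + k(610)) = (-601/162 + 429698)/(222560 + (-496 + 2*610)) = 69610475/(162*(222560 + (-496 + 1220))) = 69610475/(162*(222560 + 724)) = (69610475/162)/223284 = (69610475/162)*(1/223284) = 69610475/36172008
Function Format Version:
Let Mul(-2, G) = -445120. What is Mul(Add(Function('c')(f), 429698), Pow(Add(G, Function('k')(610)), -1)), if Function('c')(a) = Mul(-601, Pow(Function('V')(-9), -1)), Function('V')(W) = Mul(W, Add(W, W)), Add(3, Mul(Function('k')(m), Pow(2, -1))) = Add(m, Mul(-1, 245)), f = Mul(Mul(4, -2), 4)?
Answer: Rational(69610475, 36172008) ≈ 1.9244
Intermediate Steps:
f = -32 (f = Mul(-8, 4) = -32)
G = 222560 (G = Mul(Rational(-1, 2), -445120) = 222560)
Function('k')(m) = Add(-496, Mul(2, m)) (Function('k')(m) = Add(-6, Mul(2, Add(m, Mul(-1, 245)))) = Add(-6, Mul(2, Add(m, -245))) = Add(-6, Mul(2, Add(-245, m))) = Add(-6, Add(-490, Mul(2, m))) = Add(-496, Mul(2, m)))
Function('V')(W) = Mul(2, Pow(W, 2)) (Function('V')(W) = Mul(W, Mul(2, W)) = Mul(2, Pow(W, 2)))
Function('c')(a) = Rational(-601, 162) (Function('c')(a) = Mul(-601, Pow(Mul(2, Pow(-9, 2)), -1)) = Mul(-601, Pow(Mul(2, 81), -1)) = Mul(-601, Pow(162, -1)) = Mul(-601, Rational(1, 162)) = Rational(-601, 162))
Mul(Add(Function('c')(f), 429698), Pow(Add(G, Function('k')(610)), -1)) = Mul(Add(Rational(-601, 162), 429698), Pow(Add(222560, Add(-496, Mul(2, 610))), -1)) = Mul(Rational(69610475, 162), Pow(Add(222560, Add(-496, 1220)), -1)) = Mul(Rational(69610475, 162), Pow(Add(222560, 724), -1)) = Mul(Rational(69610475, 162), Pow(223284, -1)) = Mul(Rational(69610475, 162), Rational(1, 223284)) = Rational(69610475, 36172008)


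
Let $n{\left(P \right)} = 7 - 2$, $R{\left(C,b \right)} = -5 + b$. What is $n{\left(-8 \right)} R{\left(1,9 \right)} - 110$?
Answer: $-90$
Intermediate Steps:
$n{\left(P \right)} = 5$
$n{\left(-8 \right)} R{\left(1,9 \right)} - 110 = 5 \left(-5 + 9\right) - 110 = 5 \cdot 4 - 110 = 20 - 110 = -90$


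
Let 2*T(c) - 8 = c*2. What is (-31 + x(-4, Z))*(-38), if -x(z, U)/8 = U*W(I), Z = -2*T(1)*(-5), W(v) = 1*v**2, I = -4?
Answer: 244378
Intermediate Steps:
T(c) = 4 + c (T(c) = 4 + (c*2)/2 = 4 + (2*c)/2 = 4 + c)
W(v) = v**2
Z = 50 (Z = -2*(4 + 1)*(-5) = -2*5*(-5) = -10*(-5) = 50)
x(z, U) = -128*U (x(z, U) = -8*U*(-4)**2 = -8*U*16 = -128*U)
(-31 + x(-4, Z))*(-38) = (-31 - 128*50)*(-38) = (-31 - 6400)*(-38) = -6431*(-38) = 244378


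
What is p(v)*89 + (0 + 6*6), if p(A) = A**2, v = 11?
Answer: 10805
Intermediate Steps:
p(v)*89 + (0 + 6*6) = 11**2*89 + (0 + 6*6) = 121*89 + (0 + 36) = 10769 + 36 = 10805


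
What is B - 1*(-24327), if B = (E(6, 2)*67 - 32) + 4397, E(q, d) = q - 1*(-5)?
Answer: 29429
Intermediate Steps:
E(q, d) = 5 + q (E(q, d) = q + 5 = 5 + q)
B = 5102 (B = ((5 + 6)*67 - 32) + 4397 = (11*67 - 32) + 4397 = (737 - 32) + 4397 = 705 + 4397 = 5102)
B - 1*(-24327) = 5102 - 1*(-24327) = 5102 + 24327 = 29429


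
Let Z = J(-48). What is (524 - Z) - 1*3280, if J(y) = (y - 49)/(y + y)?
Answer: -264673/96 ≈ -2757.0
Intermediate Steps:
J(y) = (-49 + y)/(2*y) (J(y) = (-49 + y)/((2*y)) = (-49 + y)*(1/(2*y)) = (-49 + y)/(2*y))
Z = 97/96 (Z = (½)*(-49 - 48)/(-48) = (½)*(-1/48)*(-97) = 97/96 ≈ 1.0104)
(524 - Z) - 1*3280 = (524 - 1*97/96) - 1*3280 = (524 - 97/96) - 3280 = 50207/96 - 3280 = -264673/96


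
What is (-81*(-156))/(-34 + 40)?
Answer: 2106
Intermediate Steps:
(-81*(-156))/(-34 + 40) = 12636/6 = 12636*(⅙) = 2106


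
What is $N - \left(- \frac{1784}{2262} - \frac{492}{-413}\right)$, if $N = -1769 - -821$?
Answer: $- \frac{443001700}{467103} \approx -948.4$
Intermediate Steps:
$N = -948$ ($N = -1769 + 821 = -948$)
$N - \left(- \frac{1784}{2262} - \frac{492}{-413}\right) = -948 - \left(- \frac{1784}{2262} - \frac{492}{-413}\right) = -948 - \left(\left(-1784\right) \frac{1}{2262} - - \frac{492}{413}\right) = -948 - \left(- \frac{892}{1131} + \frac{492}{413}\right) = -948 - \frac{188056}{467103} = - \frac{443001700}{467103}$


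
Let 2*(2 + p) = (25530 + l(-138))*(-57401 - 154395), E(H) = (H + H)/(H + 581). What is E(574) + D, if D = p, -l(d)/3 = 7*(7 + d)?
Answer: -494158720936/165 ≈ -2.9949e+9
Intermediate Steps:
E(H) = 2*H/(581 + H) (E(H) = (2*H)/(581 + H) = 2*H/(581 + H))
l(d) = -147 - 21*d (l(d) = -21*(7 + d) = -3*(49 + 7*d) = -147 - 21*d)
p = -2994901340 (p = -2 + ((25530 + (-147 - 21*(-138)))*(-57401 - 154395))/2 = -2 + ((25530 + (-147 + 2898))*(-211796))/2 = -2 + ((25530 + 2751)*(-211796))/2 = -2 + (28281*(-211796))/2 = -2 + (1/2)*(-5989802676) = -2 - 2994901338 = -2994901340)
D = -2994901340
E(574) + D = 2*574/(581 + 574) - 2994901340 = 2*574/1155 - 2994901340 = 2*574*(1/1155) - 2994901340 = 164/165 - 2994901340 = -494158720936/165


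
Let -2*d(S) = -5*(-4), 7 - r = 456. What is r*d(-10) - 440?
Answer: 4050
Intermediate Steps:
r = -449 (r = 7 - 1*456 = 7 - 456 = -449)
d(S) = -10 (d(S) = -(-5)*(-4)/2 = -1/2*20 = -10)
r*d(-10) - 440 = -449*(-10) - 440 = 4490 - 440 = 4050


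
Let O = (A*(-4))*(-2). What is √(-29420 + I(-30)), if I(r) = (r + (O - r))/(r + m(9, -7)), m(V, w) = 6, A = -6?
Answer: I*√29418 ≈ 171.52*I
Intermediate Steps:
O = -48 (O = -6*(-4)*(-2) = 24*(-2) = -48)
I(r) = -48/(6 + r) (I(r) = (r + (-48 - r))/(r + 6) = -48/(6 + r))
√(-29420 + I(-30)) = √(-29420 - 48/(6 - 30)) = √(-29420 - 48/(-24)) = √(-29420 - 48*(-1/24)) = √(-29420 + 2) = √(-29418) = I*√29418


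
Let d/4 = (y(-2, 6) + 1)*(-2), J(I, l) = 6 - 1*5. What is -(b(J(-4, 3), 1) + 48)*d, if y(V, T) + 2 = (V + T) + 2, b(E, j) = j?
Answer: 1960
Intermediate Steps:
J(I, l) = 1 (J(I, l) = 6 - 5 = 1)
y(V, T) = T + V (y(V, T) = -2 + ((V + T) + 2) = -2 + ((T + V) + 2) = -2 + (2 + T + V) = T + V)
d = -40 (d = 4*(((6 - 2) + 1)*(-2)) = 4*((4 + 1)*(-2)) = 4*(5*(-2)) = 4*(-10) = -40)
-(b(J(-4, 3), 1) + 48)*d = -(1 + 48)*(-40) = -49*(-40) = -1*(-1960) = 1960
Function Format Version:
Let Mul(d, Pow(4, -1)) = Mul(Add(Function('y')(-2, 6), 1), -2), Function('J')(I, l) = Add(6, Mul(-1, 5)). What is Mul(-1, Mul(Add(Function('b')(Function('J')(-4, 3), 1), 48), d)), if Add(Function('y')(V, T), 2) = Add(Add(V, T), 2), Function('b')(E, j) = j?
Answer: 1960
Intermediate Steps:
Function('J')(I, l) = 1 (Function('J')(I, l) = Add(6, -5) = 1)
Function('y')(V, T) = Add(T, V) (Function('y')(V, T) = Add(-2, Add(Add(V, T), 2)) = Add(-2, Add(Add(T, V), 2)) = Add(-2, Add(2, T, V)) = Add(T, V))
d = -40 (d = Mul(4, Mul(Add(Add(6, -2), 1), -2)) = Mul(4, Mul(Add(4, 1), -2)) = Mul(4, Mul(5, -2)) = Mul(4, -10) = -40)
Mul(-1, Mul(Add(Function('b')(Function('J')(-4, 3), 1), 48), d)) = Mul(-1, Mul(Add(1, 48), -40)) = Mul(-1, Mul(49, -40)) = Mul(-1, -1960) = 1960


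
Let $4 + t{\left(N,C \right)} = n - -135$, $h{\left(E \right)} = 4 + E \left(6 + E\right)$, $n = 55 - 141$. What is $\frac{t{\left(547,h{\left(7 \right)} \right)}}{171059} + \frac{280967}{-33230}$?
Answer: $- \frac{48060438703}{5684290570} \approx -8.455$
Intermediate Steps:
$n = -86$ ($n = 55 - 141 = -86$)
$t{\left(N,C \right)} = 45$ ($t{\left(N,C \right)} = -4 - -49 = -4 + \left(-86 + 135\right) = -4 + 49 = 45$)
$\frac{t{\left(547,h{\left(7 \right)} \right)}}{171059} + \frac{280967}{-33230} = \frac{45}{171059} + \frac{280967}{-33230} = 45 \cdot \frac{1}{171059} + 280967 \left(- \frac{1}{33230}\right) = \frac{45}{171059} - \frac{280967}{33230} = - \frac{48060438703}{5684290570}$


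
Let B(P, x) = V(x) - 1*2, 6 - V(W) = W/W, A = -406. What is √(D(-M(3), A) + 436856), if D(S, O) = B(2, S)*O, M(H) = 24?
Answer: 29*√518 ≈ 660.03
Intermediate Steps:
V(W) = 5 (V(W) = 6 - W/W = 6 - 1*1 = 6 - 1 = 5)
B(P, x) = 3 (B(P, x) = 5 - 1*2 = 5 - 2 = 3)
D(S, O) = 3*O
√(D(-M(3), A) + 436856) = √(3*(-406) + 436856) = √(-1218 + 436856) = √435638 = 29*√518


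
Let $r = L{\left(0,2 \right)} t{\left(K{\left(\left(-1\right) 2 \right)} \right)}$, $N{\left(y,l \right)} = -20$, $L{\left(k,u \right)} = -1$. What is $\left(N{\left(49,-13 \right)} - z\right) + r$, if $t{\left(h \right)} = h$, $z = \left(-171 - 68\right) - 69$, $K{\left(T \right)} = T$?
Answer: $290$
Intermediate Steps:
$z = -308$ ($z = -239 - 69 = -308$)
$r = 2$ ($r = - \left(-1\right) 2 = \left(-1\right) \left(-2\right) = 2$)
$\left(N{\left(49,-13 \right)} - z\right) + r = \left(-20 - -308\right) + 2 = \left(-20 + 308\right) + 2 = 288 + 2 = 290$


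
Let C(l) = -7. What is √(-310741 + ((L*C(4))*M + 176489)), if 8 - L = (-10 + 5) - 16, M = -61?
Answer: 3*I*√13541 ≈ 349.1*I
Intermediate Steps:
L = 29 (L = 8 - ((-10 + 5) - 16) = 8 - (-5 - 16) = 8 - 1*(-21) = 8 + 21 = 29)
√(-310741 + ((L*C(4))*M + 176489)) = √(-310741 + ((29*(-7))*(-61) + 176489)) = √(-310741 + (-203*(-61) + 176489)) = √(-310741 + (12383 + 176489)) = √(-310741 + 188872) = √(-121869) = 3*I*√13541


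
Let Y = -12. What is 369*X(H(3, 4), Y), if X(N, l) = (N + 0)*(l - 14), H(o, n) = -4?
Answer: 38376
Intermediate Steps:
X(N, l) = N*(-14 + l)
369*X(H(3, 4), Y) = 369*(-4*(-14 - 12)) = 369*(-4*(-26)) = 369*104 = 38376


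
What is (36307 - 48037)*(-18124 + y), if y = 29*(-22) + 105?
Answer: 218846610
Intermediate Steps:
y = -533 (y = -638 + 105 = -533)
(36307 - 48037)*(-18124 + y) = (36307 - 48037)*(-18124 - 533) = -11730*(-18657) = 218846610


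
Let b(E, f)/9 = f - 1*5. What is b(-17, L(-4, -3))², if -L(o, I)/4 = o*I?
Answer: 227529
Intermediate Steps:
L(o, I) = -4*I*o (L(o, I) = -4*o*I = -4*I*o)
b(E, f) = -45 + 9*f (b(E, f) = 9*(f - 1*5) = 9*(f - 5) = 9*(-5 + f) = -45 + 9*f)
b(-17, L(-4, -3))² = (-45 + 9*(-4*(-3)*(-4)))² = (-45 + 9*(-48))² = (-45 - 432)² = (-477)² = 227529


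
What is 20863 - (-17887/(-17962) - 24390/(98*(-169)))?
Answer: 443266394007/21249046 ≈ 20861.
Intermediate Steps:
20863 - (-17887/(-17962) - 24390/(98*(-169))) = 20863 - (-17887*(-1/17962) - 24390/(-16562)) = 20863 - (17887/17962 - 24390*(-1/16562)) = 20863 - (17887/17962 + 12195/8281) = 20863 - 1*52452691/21249046 = 20863 - 52452691/21249046 = 443266394007/21249046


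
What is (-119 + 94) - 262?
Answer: -287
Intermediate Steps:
(-119 + 94) - 262 = -25 - 262 = -287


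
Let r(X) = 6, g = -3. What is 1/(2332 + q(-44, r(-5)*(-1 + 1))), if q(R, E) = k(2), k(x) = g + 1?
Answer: 1/2330 ≈ 0.00042918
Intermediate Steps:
k(x) = -2 (k(x) = -3 + 1 = -2)
q(R, E) = -2
1/(2332 + q(-44, r(-5)*(-1 + 1))) = 1/(2332 - 2) = 1/2330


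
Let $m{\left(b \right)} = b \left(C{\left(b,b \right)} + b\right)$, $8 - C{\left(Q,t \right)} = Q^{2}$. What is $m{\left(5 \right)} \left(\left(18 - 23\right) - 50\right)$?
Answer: $3300$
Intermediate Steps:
$C{\left(Q,t \right)} = 8 - Q^{2}$
$m{\left(b \right)} = b \left(8 + b - b^{2}\right)$ ($m{\left(b \right)} = b \left(\left(8 - b^{2}\right) + b\right) = b \left(8 + b - b^{2}\right)$)
$m{\left(5 \right)} \left(\left(18 - 23\right) - 50\right) = 5 \left(8 + 5 - 5^{2}\right) \left(\left(18 - 23\right) - 50\right) = 5 \left(8 + 5 - 25\right) \left(-5 - 50\right) = 5 \left(8 + 5 - 25\right) \left(-55\right) = 5 \left(-12\right) \left(-55\right) = \left(-60\right) \left(-55\right) = 3300$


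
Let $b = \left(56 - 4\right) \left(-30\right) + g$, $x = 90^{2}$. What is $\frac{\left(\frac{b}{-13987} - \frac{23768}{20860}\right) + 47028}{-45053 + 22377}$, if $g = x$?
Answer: $- \frac{1715104399943}{827018720290} \approx -2.0738$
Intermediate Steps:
$x = 8100$
$g = 8100$
$b = 6540$ ($b = \left(56 - 4\right) \left(-30\right) + 8100 = 52 \left(-30\right) + 8100 = -1560 + 8100 = 6540$)
$\frac{\left(\frac{b}{-13987} - \frac{23768}{20860}\right) + 47028}{-45053 + 22377} = \frac{\left(\frac{6540}{-13987} - \frac{23768}{20860}\right) + 47028}{-45053 + 22377} = \frac{\left(6540 \left(- \frac{1}{13987}\right) - \frac{5942}{5215}\right) + 47028}{-22676} = \left(\left(- \frac{6540}{13987} - \frac{5942}{5215}\right) + 47028\right) \left(- \frac{1}{22676}\right) = \left(- \frac{117216854}{72942205} + 47028\right) \left(- \frac{1}{22676}\right) = \frac{3430208799886}{72942205} \left(- \frac{1}{22676}\right) = - \frac{1715104399943}{827018720290}$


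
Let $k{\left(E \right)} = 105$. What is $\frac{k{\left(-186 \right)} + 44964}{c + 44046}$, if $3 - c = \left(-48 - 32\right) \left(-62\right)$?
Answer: $\frac{45069}{39089} \approx 1.153$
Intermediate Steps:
$c = -4957$ ($c = 3 - \left(-48 - 32\right) \left(-62\right) = 3 - \left(-80\right) \left(-62\right) = 3 - 4960 = -4957$)
$\frac{k{\left(-186 \right)} + 44964}{c + 44046} = \frac{105 + 44964}{-4957 + 44046} = \frac{45069}{39089}$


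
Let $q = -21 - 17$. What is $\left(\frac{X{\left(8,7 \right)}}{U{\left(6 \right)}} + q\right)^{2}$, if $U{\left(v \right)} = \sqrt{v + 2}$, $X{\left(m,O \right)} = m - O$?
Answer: $\frac{\left(152 - \sqrt{2}\right)^{2}}{16} \approx 1417.3$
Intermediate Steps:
$q = -38$ ($q = -21 - 17 = -38$)
$U{\left(v \right)} = \sqrt{2 + v}$
$\left(\frac{X{\left(8,7 \right)}}{U{\left(6 \right)}} + q\right)^{2} = \left(\frac{8 - 7}{\sqrt{2 + 6}} - 38\right)^{2} = \left(\frac{8 - 7}{\sqrt{8}} - 38\right)^{2} = \left(1 \frac{1}{2 \sqrt{2}} - 38\right)^{2} = \left(1 \frac{\sqrt{2}}{4} - 38\right)^{2} = \left(\frac{\sqrt{2}}{4} - 38\right)^{2} = \left(-38 + \frac{\sqrt{2}}{4}\right)^{2}$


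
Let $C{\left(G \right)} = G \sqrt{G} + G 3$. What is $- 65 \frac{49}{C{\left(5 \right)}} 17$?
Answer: $- \frac{32487}{4} + \frac{10829 \sqrt{5}}{4} \approx -2068.2$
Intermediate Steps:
$C{\left(G \right)} = G^{\frac{3}{2}} + 3 G$
$- 65 \frac{49}{C{\left(5 \right)}} 17 = - 65 \frac{49}{5^{\frac{3}{2}} + 3 \cdot 5} \cdot 17 = - 65 \frac{49}{5 \sqrt{5} + 15} \cdot 17 = - 65 \frac{49}{15 + 5 \sqrt{5}} \cdot 17 = - \frac{3185}{15 + 5 \sqrt{5}} \cdot 17 = - \frac{54145}{15 + 5 \sqrt{5}}$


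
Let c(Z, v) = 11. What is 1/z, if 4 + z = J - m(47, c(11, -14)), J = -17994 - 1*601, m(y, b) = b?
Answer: -1/18610 ≈ -5.3735e-5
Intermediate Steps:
J = -18595 (J = -17994 - 601 = -18595)
z = -18610 (z = -4 + (-18595 - 1*11) = -4 + (-18595 - 11) = -4 - 18606 = -18610)
1/z = 1/(-18610) = -1/18610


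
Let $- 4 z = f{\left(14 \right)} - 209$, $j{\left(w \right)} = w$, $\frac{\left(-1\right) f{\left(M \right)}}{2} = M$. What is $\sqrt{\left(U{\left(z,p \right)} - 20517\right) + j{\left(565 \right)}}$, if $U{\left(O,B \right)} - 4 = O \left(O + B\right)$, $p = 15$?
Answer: $\frac{i \sqrt{248779}}{4} \approx 124.69 i$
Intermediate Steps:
$f{\left(M \right)} = - 2 M$
$z = \frac{237}{4}$ ($z = - \frac{\left(-2\right) 14 - 209}{4} = - \frac{-28 - 209}{4} = \left(- \frac{1}{4}\right) \left(-237\right) = \frac{237}{4} \approx 59.25$)
$U{\left(O,B \right)} = 4 + O \left(B + O\right)$ ($U{\left(O,B \right)} = 4 + O \left(O + B\right) = 4 + O \left(B + O\right)$)
$\sqrt{\left(U{\left(z,p \right)} - 20517\right) + j{\left(565 \right)}} = \sqrt{\left(\left(4 + \left(\frac{237}{4}\right)^{2} + 15 \cdot \frac{237}{4}\right) - 20517\right) + 565} = \sqrt{\left(\left(4 + \frac{56169}{16} + \frac{3555}{4}\right) - 20517\right) + 565} = \sqrt{\left(\frac{70453}{16} - 20517\right) + 565} = \sqrt{- \frac{257819}{16} + 565} = \sqrt{- \frac{248779}{16}} = \frac{i \sqrt{248779}}{4}$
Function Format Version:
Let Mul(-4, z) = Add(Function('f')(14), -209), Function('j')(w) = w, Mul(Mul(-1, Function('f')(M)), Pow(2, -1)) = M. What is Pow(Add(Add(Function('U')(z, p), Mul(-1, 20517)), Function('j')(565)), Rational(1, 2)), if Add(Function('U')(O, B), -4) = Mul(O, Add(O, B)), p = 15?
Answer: Mul(Rational(1, 4), I, Pow(248779, Rational(1, 2))) ≈ Mul(124.69, I)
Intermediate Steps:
Function('f')(M) = Mul(-2, M)
z = Rational(237, 4) (z = Mul(Rational(-1, 4), Add(Mul(-2, 14), -209)) = Mul(Rational(-1, 4), Add(-28, -209)) = Mul(Rational(-1, 4), -237) = Rational(237, 4) ≈ 59.250)
Function('U')(O, B) = Add(4, Mul(O, Add(B, O))) (Function('U')(O, B) = Add(4, Mul(O, Add(O, B))) = Add(4, Mul(O, Add(B, O))))
Pow(Add(Add(Function('U')(z, p), Mul(-1, 20517)), Function('j')(565)), Rational(1, 2)) = Pow(Add(Add(Add(4, Pow(Rational(237, 4), 2), Mul(15, Rational(237, 4))), Mul(-1, 20517)), 565), Rational(1, 2)) = Pow(Add(Add(Add(4, Rational(56169, 16), Rational(3555, 4)), -20517), 565), Rational(1, 2)) = Pow(Add(Add(Rational(70453, 16), -20517), 565), Rational(1, 2)) = Pow(Add(Rational(-257819, 16), 565), Rational(1, 2)) = Pow(Rational(-248779, 16), Rational(1, 2)) = Mul(Rational(1, 4), I, Pow(248779, Rational(1, 2)))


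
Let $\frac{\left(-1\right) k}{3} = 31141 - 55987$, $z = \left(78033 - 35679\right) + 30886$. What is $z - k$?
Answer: $-1298$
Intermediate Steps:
$z = 73240$ ($z = 42354 + 30886 = 73240$)
$k = 74538$ ($k = - 3 \left(31141 - 55987\right) = \left(-3\right) \left(-24846\right) = 74538$)
$z - k = 73240 - 74538 = -1298$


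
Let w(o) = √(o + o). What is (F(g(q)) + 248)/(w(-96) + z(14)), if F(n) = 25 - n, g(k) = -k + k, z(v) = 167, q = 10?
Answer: 45591/28081 - 2184*I*√3/28081 ≈ 1.6236 - 0.13471*I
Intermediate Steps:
g(k) = 0
w(o) = √2*√o (w(o) = √(2*o) = √2*√o)
(F(g(q)) + 248)/(w(-96) + z(14)) = ((25 - 1*0) + 248)/(√2*√(-96) + 167) = ((25 + 0) + 248)/(√2*(4*I*√6) + 167) = (25 + 248)/(8*I*√3 + 167) = 273/(167 + 8*I*√3)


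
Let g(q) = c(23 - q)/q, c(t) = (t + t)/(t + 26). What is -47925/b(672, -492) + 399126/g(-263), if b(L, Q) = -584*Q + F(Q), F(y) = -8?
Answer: -3290184015057/57464 ≈ -5.7256e+7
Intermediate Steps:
c(t) = 2*t/(26 + t) (c(t) = (2*t)/(26 + t) = 2*t/(26 + t))
g(q) = 2*(23 - q)/(q*(49 - q)) (g(q) = (2*(23 - q)/(26 + (23 - q)))/q = (2*(23 - q)/(49 - q))/q = 2*(23 - q)/(q*(49 - q)))
b(L, Q) = -8 - 584*Q (b(L, Q) = -584*Q - 8 = -8 - 584*Q)
-47925/b(672, -492) + 399126/g(-263) = -47925/(-8 - 584*(-492)) + 399126/((2*(-23 - 263)/(-263*(-49 - 263)))) = -47925/(-8 + 287328) + 399126/((2*(-1/263)*(-286)/(-312))) = -47925/287320 + 399126/((2*(-1/263)*(-1/312)*(-286))) = -47925*1/287320 + 399126/(-11/1578) = -9585/57464 + 399126*(-1578/11) = -9585/57464 - 629820828/11 = -3290184015057/57464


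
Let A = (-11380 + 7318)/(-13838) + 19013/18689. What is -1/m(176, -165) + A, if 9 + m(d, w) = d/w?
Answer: 2503217461/1775062531 ≈ 1.4102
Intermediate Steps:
m(d, w) = -9 + d/w
A = 15409846/11755381 (A = -4062*(-1/13838) + 19013*(1/18689) = 2031/6919 + 19013/18689 = 15409846/11755381 ≈ 1.3109)
-1/m(176, -165) + A = -1/(-9 + 176/(-165)) + 15409846/11755381 = -1/(-9 + 176*(-1/165)) + 15409846/11755381 = -1/(-9 - 16/15) + 15409846/11755381 = -1/(-151/15) + 15409846/11755381 = -1*(-15/151) + 15409846/11755381 = 15/151 + 15409846/11755381 = 2503217461/1775062531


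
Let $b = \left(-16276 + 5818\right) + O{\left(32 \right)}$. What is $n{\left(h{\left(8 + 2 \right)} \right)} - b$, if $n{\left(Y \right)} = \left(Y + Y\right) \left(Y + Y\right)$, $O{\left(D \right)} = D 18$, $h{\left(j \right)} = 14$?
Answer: $10666$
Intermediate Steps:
$O{\left(D \right)} = 18 D$
$n{\left(Y \right)} = 4 Y^{2}$ ($n{\left(Y \right)} = 2 Y 2 Y = 4 Y^{2}$)
$b = -9882$ ($b = \left(-16276 + 5818\right) + 18 \cdot 32 = -10458 + 576 = -9882$)
$n{\left(h{\left(8 + 2 \right)} \right)} - b = 4 \cdot 14^{2} - -9882 = 4 \cdot 196 + 9882 = 784 + 9882 = 10666$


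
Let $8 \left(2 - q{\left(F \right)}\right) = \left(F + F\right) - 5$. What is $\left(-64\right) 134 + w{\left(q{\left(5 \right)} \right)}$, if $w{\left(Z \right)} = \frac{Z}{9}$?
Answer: $- \frac{617461}{72} \approx -8575.8$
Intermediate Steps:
$q{\left(F \right)} = \frac{21}{8} - \frac{F}{4}$ ($q{\left(F \right)} = 2 - \frac{\left(F + F\right) - 5}{8} = 2 - \frac{2 F - 5}{8} = 2 - \frac{-5 + 2 F}{8} = 2 - \left(- \frac{5}{8} + \frac{F}{4}\right) = \frac{21}{8} - \frac{F}{4}$)
$w{\left(Z \right)} = \frac{Z}{9}$ ($w{\left(Z \right)} = Z \frac{1}{9} = \frac{Z}{9}$)
$\left(-64\right) 134 + w{\left(q{\left(5 \right)} \right)} = \left(-64\right) 134 + \frac{\frac{21}{8} - \frac{5}{4}}{9} = -8576 + \frac{\frac{21}{8} - \frac{5}{4}}{9} = -8576 + \frac{1}{9} \cdot \frac{11}{8} = -8576 + \frac{11}{72} = - \frac{617461}{72}$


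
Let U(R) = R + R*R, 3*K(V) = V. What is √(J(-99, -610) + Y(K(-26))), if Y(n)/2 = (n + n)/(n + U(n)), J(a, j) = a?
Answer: I*√2490/5 ≈ 9.98*I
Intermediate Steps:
K(V) = V/3
U(R) = R + R²
Y(n) = 4*n/(n + n*(1 + n)) (Y(n) = 2*((n + n)/(n + n*(1 + n))) = 2*((2*n)/(n + n*(1 + n))) = 2*(2*n/(n + n*(1 + n))) = 4*n/(n + n*(1 + n)))
√(J(-99, -610) + Y(K(-26))) = √(-99 + 4/(2 + (⅓)*(-26))) = √(-99 + 4/(2 - 26/3)) = √(-99 + 4/(-20/3)) = √(-99 + 4*(-3/20)) = √(-99 - ⅗) = √(-498/5) = I*√2490/5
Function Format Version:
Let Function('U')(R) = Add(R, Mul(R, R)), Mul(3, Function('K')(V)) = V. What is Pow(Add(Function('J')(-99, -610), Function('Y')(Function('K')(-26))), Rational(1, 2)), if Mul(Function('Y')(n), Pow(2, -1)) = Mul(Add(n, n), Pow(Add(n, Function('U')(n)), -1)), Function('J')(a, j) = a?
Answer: Mul(Rational(1, 5), I, Pow(2490, Rational(1, 2))) ≈ Mul(9.9800, I)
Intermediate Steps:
Function('K')(V) = Mul(Rational(1, 3), V)
Function('U')(R) = Add(R, Pow(R, 2))
Function('Y')(n) = Mul(4, n, Pow(Add(n, Mul(n, Add(1, n))), -1)) (Function('Y')(n) = Mul(2, Mul(Add(n, n), Pow(Add(n, Mul(n, Add(1, n))), -1))) = Mul(2, Mul(Mul(2, n), Pow(Add(n, Mul(n, Add(1, n))), -1))) = Mul(2, Mul(2, n, Pow(Add(n, Mul(n, Add(1, n))), -1))) = Mul(4, n, Pow(Add(n, Mul(n, Add(1, n))), -1)))
Pow(Add(Function('J')(-99, -610), Function('Y')(Function('K')(-26))), Rational(1, 2)) = Pow(Add(-99, Mul(4, Pow(Add(2, Mul(Rational(1, 3), -26)), -1))), Rational(1, 2)) = Pow(Add(-99, Mul(4, Pow(Add(2, Rational(-26, 3)), -1))), Rational(1, 2)) = Pow(Add(-99, Mul(4, Pow(Rational(-20, 3), -1))), Rational(1, 2)) = Pow(Add(-99, Mul(4, Rational(-3, 20))), Rational(1, 2)) = Pow(Add(-99, Rational(-3, 5)), Rational(1, 2)) = Pow(Rational(-498, 5), Rational(1, 2)) = Mul(Rational(1, 5), I, Pow(2490, Rational(1, 2)))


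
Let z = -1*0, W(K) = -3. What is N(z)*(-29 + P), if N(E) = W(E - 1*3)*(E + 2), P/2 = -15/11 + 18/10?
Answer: 9282/55 ≈ 168.76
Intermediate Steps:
P = 48/55 (P = 2*(-15/11 + 18/10) = 2*(-15*1/11 + 18*(1/10)) = 2*(-15/11 + 9/5) = 2*(24/55) = 48/55 ≈ 0.87273)
z = 0
N(E) = -6 - 3*E (N(E) = -3*(E + 2) = -3*(2 + E) = -6 - 3*E)
N(z)*(-29 + P) = (-6 - 3*0)*(-29 + 48/55) = (-6 + 0)*(-1547/55) = -6*(-1547/55) = 9282/55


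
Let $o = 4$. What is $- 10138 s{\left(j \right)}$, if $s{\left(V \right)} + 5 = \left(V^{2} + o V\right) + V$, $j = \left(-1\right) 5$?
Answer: $50690$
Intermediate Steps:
$j = -5$
$s{\left(V \right)} = -5 + V^{2} + 5 V$ ($s{\left(V \right)} = -5 + \left(\left(V^{2} + 4 V\right) + V\right) = -5 + \left(V^{2} + 5 V\right) = -5 + V^{2} + 5 V$)
$- 10138 s{\left(j \right)} = - 10138 \left(-5 + \left(-5\right)^{2} + 5 \left(-5\right)\right) = - 10138 \left(-5 + 25 - 25\right) = \left(-10138\right) \left(-5\right) = 50690$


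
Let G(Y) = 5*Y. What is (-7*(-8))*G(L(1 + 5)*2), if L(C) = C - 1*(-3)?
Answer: 5040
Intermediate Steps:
L(C) = 3 + C (L(C) = C + 3 = 3 + C)
(-7*(-8))*G(L(1 + 5)*2) = (-7*(-8))*(5*((3 + (1 + 5))*2)) = 56*(5*((3 + 6)*2)) = 56*(5*(9*2)) = 56*(5*18) = 56*90 = 5040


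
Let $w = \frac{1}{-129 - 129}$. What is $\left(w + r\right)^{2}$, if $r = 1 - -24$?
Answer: $\frac{41589601}{66564} \approx 624.81$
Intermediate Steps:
$r = 25$ ($r = 1 + 24 = 25$)
$w = - \frac{1}{258}$ ($w = \frac{1}{-258} = - \frac{1}{258} \approx -0.003876$)
$\left(w + r\right)^{2} = \left(- \frac{1}{258} + 25\right)^{2} = \left(\frac{6449}{258}\right)^{2} = \frac{41589601}{66564}$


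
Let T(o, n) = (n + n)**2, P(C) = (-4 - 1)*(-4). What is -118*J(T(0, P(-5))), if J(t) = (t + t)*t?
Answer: -604160000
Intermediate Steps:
P(C) = 20 (P(C) = -5*(-4) = 20)
T(o, n) = 4*n**2 (T(o, n) = (2*n)**2 = 4*n**2)
J(t) = 2*t**2 (J(t) = (2*t)*t = 2*t**2)
-118*J(T(0, P(-5))) = -236*(4*20**2)**2 = -236*(4*400)**2 = -236*1600**2 = -236*2560000 = -118*5120000 = -604160000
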